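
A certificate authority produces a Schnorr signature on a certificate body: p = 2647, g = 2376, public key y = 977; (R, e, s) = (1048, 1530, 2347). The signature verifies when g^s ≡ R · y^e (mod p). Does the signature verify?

verifies

g^s mod p:
Squares mod 2647: 2376^1≡2376, 2376^2≡1972, 2376^4≡341, 2376^8≡2460, 2376^16≡558, 2376^32≡1665, 2376^64≡816, 2376^128≡1459, 2376^256≡493, 2376^512≡2172, 2376^1024≡630, 2376^2048≡2497
2347 = 2048 + 256 + 32 + 8 + 2 + 1, so 2376^2347 ≡ 2497·493·1665·2460·1972·2376 ≡ 2017 (mod 2647)
R · y^e mod p:
Squares mod 2647: 977^1≡977, 977^2≡1609, 977^4≡115, 977^8≡2637, 977^16≡100, 977^32≡2059, 977^64≡1634, 977^128≡1780, 977^256≡2588, 977^512≡834, 977^1024≡2042
1530 = 1024 + 256 + 128 + 64 + 32 + 16 + 8 + 2, so 977^1530 ≡ 2042·2588·1780·1634·2059·100·2637·1609 ≡ 1823 (mod 2647)
1048·1823 = 1910504 ≡ 2017 (mod 2647)
2017 ≡ 2017 (mod 2647); signature holds.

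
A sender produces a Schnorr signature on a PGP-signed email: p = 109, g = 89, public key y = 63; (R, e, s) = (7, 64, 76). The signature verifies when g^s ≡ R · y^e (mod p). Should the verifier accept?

accept

g^s mod p:
89^2 = 7921 ≡ 73
89^4 ≡ 73^2 = 5329 ≡ 97
89^8 ≡ 97^2 = 9409 ≡ 35
89^16 ≡ 35^2 = 1225 ≡ 26
89^32 ≡ 26^2 = 676 ≡ 22
89^64 ≡ 22^2 = 484 ≡ 48
76 = 64 + 8 + 4, so 89^76 ≡ 48·35·97 ≡ 5 (mod 109)
R · y^e mod p:
63^2 = 3969 ≡ 45
63^4 ≡ 45^2 = 2025 ≡ 63
63^8 ≡ 63^2 = 3969 ≡ 45
63^16 ≡ 45^2 = 2025 ≡ 63
63^32 ≡ 63^2 = 3969 ≡ 45
63^64 ≡ 45^2 = 2025 ≡ 63
7·63 = 441 ≡ 5 (mod 109)
5 ≡ 5 (mod 109); signature holds.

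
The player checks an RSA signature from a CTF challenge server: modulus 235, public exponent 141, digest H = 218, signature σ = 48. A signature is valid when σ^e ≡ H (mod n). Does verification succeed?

Squares mod 235: σ^1≡48, σ^2≡189, σ^4≡1, σ^8≡1, σ^16≡1, σ^32≡1, σ^64≡1, σ^128≡1
141 = 128 + 8 + 4 + 1, so σ^141 ≡ 1·1·1·48 ≡ 48 (mod 235)
The recovered value 48 does not match the digest 218.

fails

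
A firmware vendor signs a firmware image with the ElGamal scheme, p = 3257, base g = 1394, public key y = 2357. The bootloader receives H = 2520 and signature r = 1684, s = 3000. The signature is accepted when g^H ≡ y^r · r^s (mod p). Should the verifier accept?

Left side g^H mod p:
1394^2 = 1943236 ≡ 2064
1394^4 ≡ 2064^2 = 4260096 ≡ 3197
1394^8 ≡ 3197^2 = 10220809 ≡ 343
1394^16 ≡ 343^2 = 117649 ≡ 397
1394^32 ≡ 397^2 = 157609 ≡ 1273
1394^64 ≡ 1273^2 = 1620529 ≡ 1800
1394^128 ≡ 1800^2 = 3240000 ≡ 2542
1394^256 ≡ 2542^2 = 6461764 ≡ 3133
1394^512 ≡ 3133^2 = 9815689 ≡ 2348
1394^1024 ≡ 2348^2 = 5513104 ≡ 2260
1394^2048 ≡ 2260^2 = 5107600 ≡ 624
2520 = 2048 + 256 + 128 + 64 + 16 + 8, so 1394^2520 ≡ 624·3133·2542·1800·397·343 ≡ 1942 (mod 3257)
Right side y^r · r^s mod p:
2357^2 = 5555449 ≡ 2264
2357^4 ≡ 2264^2 = 5125696 ≡ 2435
2357^8 ≡ 2435^2 = 5929225 ≡ 1485
2357^16 ≡ 1485^2 = 2205225 ≡ 236
2357^32 ≡ 236^2 = 55696 ≡ 327
2357^64 ≡ 327^2 = 106929 ≡ 2705
2357^128 ≡ 2705^2 = 7317025 ≡ 1803
2357^256 ≡ 1803^2 = 3250809 ≡ 323
2357^512 ≡ 323^2 = 104329 ≡ 105
2357^1024 ≡ 105^2 = 11025 ≡ 1254
1684 = 1024 + 512 + 128 + 16 + 4, so 2357^1684 ≡ 1254·105·1803·236·2435 ≡ 2875 (mod 3257)
1684^2 = 2835856 ≡ 2266
1684^4 ≡ 2266^2 = 5134756 ≡ 1724
1684^8 ≡ 1724^2 = 2972176 ≡ 1792
1684^16 ≡ 1792^2 = 3211264 ≡ 3119
1684^32 ≡ 3119^2 = 9728161 ≡ 2759
1684^64 ≡ 2759^2 = 7612081 ≡ 472
1684^128 ≡ 472^2 = 222784 ≡ 1308
1684^256 ≡ 1308^2 = 1710864 ≡ 939
1684^512 ≡ 939^2 = 881721 ≡ 2331
1684^1024 ≡ 2331^2 = 5433561 ≡ 885
1684^2048 ≡ 885^2 = 783225 ≡ 1545
3000 = 2048 + 512 + 256 + 128 + 32 + 16 + 8, so 1684^3000 ≡ 1545·2331·939·1308·2759·3119·1792 ≡ 1325 (mod 3257)
2875·1325 = 3809375 ≡ 1942 (mod 3257)
1942 ≡ 1942 (mod 3257), so the signature is genuine.

accept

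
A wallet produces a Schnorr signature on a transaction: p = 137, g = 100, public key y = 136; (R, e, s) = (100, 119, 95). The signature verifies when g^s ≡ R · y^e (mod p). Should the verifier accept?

accept

g^s mod p:
100^95 mod 137 = 37
R · y^e mod p:
136^119 mod 137 = 136
100·136 = 13600 ≡ 37 (mod 137)
37 ≡ 37 (mod 137); signature holds.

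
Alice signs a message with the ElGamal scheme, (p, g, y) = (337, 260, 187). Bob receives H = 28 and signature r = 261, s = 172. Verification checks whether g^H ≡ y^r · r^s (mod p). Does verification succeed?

Left side g^H mod p:
Squares mod 337: 260^1≡260, 260^2≡200, 260^4≡234, 260^8≡162, 260^16≡295
28 = 16 + 8 + 4, so 260^28 ≡ 295·162·234 ≡ 189 (mod 337)
Right side y^r · r^s mod p:
Squares mod 337: 187^1≡187, 187^2≡258, 187^4≡175, 187^8≡295, 187^16≡79, 187^32≡175, 187^64≡295, 187^128≡79, 187^256≡175
261 = 256 + 4 + 1, so 187^261 ≡ 175·175·187 ≡ 234 (mod 337)
Squares mod 337: 261^1≡261, 261^2≡47, 261^4≡187, 261^8≡258, 261^16≡175, 261^32≡295, 261^64≡79, 261^128≡175
172 = 128 + 32 + 8 + 4, so 261^172 ≡ 175·295·258·187 ≡ 150 (mod 337)
234·150 = 35100 ≡ 52 (mod 337)
189 ≠ 52, so verification fails.

fails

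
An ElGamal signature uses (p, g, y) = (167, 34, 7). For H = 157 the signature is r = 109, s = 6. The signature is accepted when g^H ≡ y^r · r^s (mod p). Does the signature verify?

Left side g^H mod p:
34^2 = 1156 ≡ 154
34^4 ≡ 154^2 = 23716 ≡ 2
34^8 ≡ 2^2 = 4
34^16 ≡ 4^2 = 16
34^32 ≡ 16^2 = 256 ≡ 89
34^64 ≡ 89^2 = 7921 ≡ 72
34^128 ≡ 72^2 = 5184 ≡ 7
157 = 128 + 16 + 8 + 4 + 1, so 34^157 ≡ 7·16·4·2·34 ≡ 70 (mod 167)
Right side y^r · r^s mod p:
7^2 = 49
7^4 ≡ 49^2 = 2401 ≡ 63
7^8 ≡ 63^2 = 3969 ≡ 128
7^16 ≡ 128^2 = 16384 ≡ 18
7^32 ≡ 18^2 = 324 ≡ 157
7^64 ≡ 157^2 = 24649 ≡ 100
109 = 64 + 32 + 8 + 4 + 1, so 7^109 ≡ 100·157·128·63·7 ≡ 4 (mod 167)
109^2 = 11881 ≡ 24
109^4 ≡ 24^2 = 576 ≡ 75
6 = 4 + 2, so 109^6 ≡ 75·24 ≡ 130 (mod 167)
4·130 = 520 ≡ 19 (mod 167)
70 ≠ 19, so verification fails.

does not verify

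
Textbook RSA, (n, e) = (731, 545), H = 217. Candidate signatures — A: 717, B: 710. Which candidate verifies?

B

Candidate A: Squares mod 731: 717^1≡717, 717^2≡196, 717^4≡404, 717^8≡203, 717^16≡273, 717^32≡698, 717^64≡358, 717^128≡239, 717^256≡103, 717^512≡375; 545 = 512 + 32 + 1, so 717^545 ≡ 375·698·717 ≡ 3 (mod 731)
Candidate B: Squares mod 731: 710^1≡710, 710^2≡441, 710^4≡35, 710^8≡494, 710^16≡613, 710^32≡35, 710^64≡494, 710^128≡613, 710^256≡35, 710^512≡494; 545 = 512 + 32 + 1, so 710^545 ≡ 494·35·710 ≡ 217 (mod 731)
  → matches H = 217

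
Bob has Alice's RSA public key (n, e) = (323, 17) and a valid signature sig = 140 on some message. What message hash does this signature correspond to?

106

sig^2 ≡ 140^2 = 19600 ≡ 220
sig^4 ≡ 220^2 = 48400 ≡ 273
sig^8 ≡ 273^2 = 74529 ≡ 239
sig^16 ≡ 239^2 = 57121 ≡ 273
17 = 16 + 1, so sig^17 ≡ 273·140 ≡ 106 (mod 323)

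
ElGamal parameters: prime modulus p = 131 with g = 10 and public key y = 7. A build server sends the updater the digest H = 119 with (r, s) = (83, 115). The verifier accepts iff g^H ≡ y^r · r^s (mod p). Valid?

yes

Left side g^H mod p:
Squares mod 131: 10^1≡10, 10^2≡100, 10^4≡44, 10^8≡102, 10^16≡55, 10^32≡12, 10^64≡13
119 = 64 + 32 + 16 + 4 + 2 + 1, so 10^119 ≡ 13·12·55·44·100·10 ≡ 8 (mod 131)
Right side y^r · r^s mod p:
Squares mod 131: 7^1≡7, 7^2≡49, 7^4≡43, 7^8≡15, 7^16≡94, 7^32≡59, 7^64≡75
83 = 64 + 16 + 2 + 1, so 7^83 ≡ 75·94·49·7 ≡ 21 (mod 131)
Squares mod 131: 83^1≡83, 83^2≡77, 83^4≡34, 83^8≡108, 83^16≡5, 83^32≡25, 83^64≡101
115 = 64 + 32 + 16 + 2 + 1, so 83^115 ≡ 101·25·5·77·83 ≡ 69 (mod 131)
21·69 = 1449 ≡ 8 (mod 131)
8 ≡ 8 (mod 131), so the signature is genuine.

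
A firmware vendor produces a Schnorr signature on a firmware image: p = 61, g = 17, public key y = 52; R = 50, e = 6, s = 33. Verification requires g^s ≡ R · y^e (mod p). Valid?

no

g^s mod p:
17^2 = 289 ≡ 45
17^4 ≡ 45^2 = 2025 ≡ 12
17^8 ≡ 12^2 = 144 ≡ 22
17^16 ≡ 22^2 = 484 ≡ 57
17^32 ≡ 57^2 = 3249 ≡ 16
33 = 32 + 1, so 17^33 ≡ 16·17 ≡ 28 (mod 61)
R · y^e mod p:
52^2 = 2704 ≡ 20
52^4 ≡ 20^2 = 400 ≡ 34
6 = 4 + 2, so 52^6 ≡ 34·20 ≡ 9 (mod 61)
50·9 = 450 ≡ 23 (mod 61)
28 ≠ 23; the check fails.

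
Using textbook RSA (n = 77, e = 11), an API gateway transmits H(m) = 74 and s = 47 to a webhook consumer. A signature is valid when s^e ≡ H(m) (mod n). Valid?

no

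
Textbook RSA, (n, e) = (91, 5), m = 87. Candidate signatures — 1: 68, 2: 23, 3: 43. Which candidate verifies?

1

Candidate 1: 68^5 mod 91 = 87
  → matches m = 87
Candidate 2: 23^5 mod 91 = 4
Candidate 3: 43^5 mod 91 = 36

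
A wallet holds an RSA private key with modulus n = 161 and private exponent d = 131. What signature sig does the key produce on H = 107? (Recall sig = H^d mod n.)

158

H^2 ≡ 107^2 = 11449 ≡ 18
H^4 ≡ 18^2 = 324 ≡ 2
H^8 ≡ 2^2 = 4
H^16 ≡ 4^2 = 16
H^32 ≡ 16^2 = 256 ≡ 95
H^64 ≡ 95^2 = 9025 ≡ 9
H^128 ≡ 9^2 = 81
131 = 128 + 2 + 1, so H^131 ≡ 81·18·107 ≡ 158 (mod 161)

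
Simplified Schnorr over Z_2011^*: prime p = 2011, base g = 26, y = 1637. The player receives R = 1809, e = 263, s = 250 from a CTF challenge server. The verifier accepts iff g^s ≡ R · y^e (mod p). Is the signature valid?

g^s mod p:
26^250 mod 2011 = 297
R · y^e mod p:
1637^263 mod 2011 = 1681
1809·1681 = 3040929 ≡ 297 (mod 2011)
297 ≡ 297 (mod 2011); signature holds.

valid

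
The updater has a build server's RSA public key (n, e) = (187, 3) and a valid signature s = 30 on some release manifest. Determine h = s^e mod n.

Squares mod 187: s^1≡30, s^2≡152
3 = 2 + 1, so s^3 ≡ 152·30 ≡ 72 (mod 187)

72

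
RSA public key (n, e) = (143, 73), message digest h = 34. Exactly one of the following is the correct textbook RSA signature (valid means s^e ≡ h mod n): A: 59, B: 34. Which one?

B

Candidate A: Squares mod 143: 59^1≡59, 59^2≡49, 59^4≡113, 59^8≡42, 59^16≡48, 59^32≡16, 59^64≡113; 73 = 64 + 8 + 1, so 59^73 ≡ 113·42·59 ≡ 20 (mod 143)
Candidate B: Squares mod 143: 34^1≡34, 34^2≡12, 34^4≡1, 34^8≡1, 34^16≡1, 34^32≡1, 34^64≡1; 73 = 64 + 8 + 1, so 34^73 ≡ 1·1·34 ≡ 34 (mod 143)
  → matches h = 34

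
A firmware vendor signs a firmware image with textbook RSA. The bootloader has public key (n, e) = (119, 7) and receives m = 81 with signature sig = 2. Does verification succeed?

sig^7 mod 119 = 9
sig^7 mod 119 = 9, but m = 81.

fails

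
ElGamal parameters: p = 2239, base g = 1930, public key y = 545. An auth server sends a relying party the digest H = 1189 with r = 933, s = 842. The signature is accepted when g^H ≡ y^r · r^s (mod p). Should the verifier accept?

reject

Left side g^H mod p:
1930^2 = 3724900 ≡ 1443
1930^4 ≡ 1443^2 = 2082249 ≡ 2218
1930^8 ≡ 2218^2 = 4919524 ≡ 441
1930^16 ≡ 441^2 = 194481 ≡ 1927
1930^32 ≡ 1927^2 = 3713329 ≡ 1067
1930^64 ≡ 1067^2 = 1138489 ≡ 1077
1930^128 ≡ 1077^2 = 1159929 ≡ 127
1930^256 ≡ 127^2 = 16129 ≡ 456
1930^512 ≡ 456^2 = 207936 ≡ 1948
1930^1024 ≡ 1948^2 = 3794704 ≡ 1838
1189 = 1024 + 128 + 32 + 4 + 1, so 1930^1189 ≡ 1838·127·1067·2218·1930 ≡ 667 (mod 2239)
Right side y^r · r^s mod p:
545^2 = 297025 ≡ 1477
545^4 ≡ 1477^2 = 2181529 ≡ 743
545^8 ≡ 743^2 = 552049 ≡ 1255
545^16 ≡ 1255^2 = 1575025 ≡ 1008
545^32 ≡ 1008^2 = 1016064 ≡ 1797
545^64 ≡ 1797^2 = 3229209 ≡ 571
545^128 ≡ 571^2 = 326041 ≡ 1386
545^256 ≡ 1386^2 = 1920996 ≡ 2173
545^512 ≡ 2173^2 = 4721929 ≡ 2117
933 = 512 + 256 + 128 + 32 + 4 + 1, so 545^933 ≡ 2117·2173·1386·1797·743·545 ≡ 1756 (mod 2239)
933^2 = 870489 ≡ 1757
933^4 ≡ 1757^2 = 3087049 ≡ 1707
933^8 ≡ 1707^2 = 2913849 ≡ 910
933^16 ≡ 910^2 = 828100 ≡ 1909
933^32 ≡ 1909^2 = 3644281 ≡ 1428
933^64 ≡ 1428^2 = 2039184 ≡ 1694
933^128 ≡ 1694^2 = 2869636 ≡ 1477
933^256 ≡ 1477^2 = 2181529 ≡ 743
933^512 ≡ 743^2 = 552049 ≡ 1255
842 = 512 + 256 + 64 + 8 + 2, so 933^842 ≡ 1255·743·1694·910·1757 ≡ 360 (mod 2239)
1756·360 = 632160 ≡ 762 (mod 2239)
667 ≠ 762, so verification fails.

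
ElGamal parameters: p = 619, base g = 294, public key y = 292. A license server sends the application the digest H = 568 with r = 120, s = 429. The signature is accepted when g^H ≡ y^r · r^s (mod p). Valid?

no

Left side g^H mod p:
294^2 = 86436 ≡ 395
294^4 ≡ 395^2 = 156025 ≡ 37
294^8 ≡ 37^2 = 1369 ≡ 131
294^16 ≡ 131^2 = 17161 ≡ 448
294^32 ≡ 448^2 = 200704 ≡ 148
294^64 ≡ 148^2 = 21904 ≡ 239
294^128 ≡ 239^2 = 57121 ≡ 173
294^256 ≡ 173^2 = 29929 ≡ 217
294^512 ≡ 217^2 = 47089 ≡ 45
568 = 512 + 32 + 16 + 8, so 294^568 ≡ 45·148·448·131 ≡ 101 (mod 619)
Right side y^r · r^s mod p:
292^2 = 85264 ≡ 461
292^4 ≡ 461^2 = 212521 ≡ 204
292^8 ≡ 204^2 = 41616 ≡ 143
292^16 ≡ 143^2 = 20449 ≡ 22
292^32 ≡ 22^2 = 484
292^64 ≡ 484^2 = 234256 ≡ 274
120 = 64 + 32 + 16 + 8, so 292^120 ≡ 274·484·22·143 ≡ 222 (mod 619)
120^2 = 14400 ≡ 163
120^4 ≡ 163^2 = 26569 ≡ 571
120^8 ≡ 571^2 = 326041 ≡ 447
120^16 ≡ 447^2 = 199809 ≡ 491
120^32 ≡ 491^2 = 241081 ≡ 290
120^64 ≡ 290^2 = 84100 ≡ 535
120^128 ≡ 535^2 = 286225 ≡ 247
120^256 ≡ 247^2 = 61009 ≡ 347
429 = 256 + 128 + 32 + 8 + 4 + 1, so 120^429 ≡ 347·247·290·447·571·120 ≡ 506 (mod 619)
222·506 = 112332 ≡ 293 (mod 619)
101 ≠ 293, so verification fails.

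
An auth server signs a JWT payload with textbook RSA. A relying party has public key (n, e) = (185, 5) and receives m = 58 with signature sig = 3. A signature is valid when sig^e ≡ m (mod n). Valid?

sig^5 mod 185 = 58
58 = m, so the signature checks out.

yes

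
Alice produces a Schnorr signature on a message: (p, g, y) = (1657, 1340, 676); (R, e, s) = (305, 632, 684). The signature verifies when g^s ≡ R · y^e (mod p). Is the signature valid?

g^s mod p:
1340^2 = 1795600 ≡ 1069
1340^4 ≡ 1069^2 = 1142761 ≡ 1088
1340^8 ≡ 1088^2 = 1183744 ≡ 646
1340^16 ≡ 646^2 = 417316 ≡ 1409
1340^32 ≡ 1409^2 = 1985281 ≡ 195
1340^64 ≡ 195^2 = 38025 ≡ 1571
1340^128 ≡ 1571^2 = 2468041 ≡ 768
1340^256 ≡ 768^2 = 589824 ≡ 1589
1340^512 ≡ 1589^2 = 2524921 ≡ 1310
684 = 512 + 128 + 32 + 8 + 4, so 1340^684 ≡ 1310·768·195·646·1088 ≡ 437 (mod 1657)
R · y^e mod p:
676^2 = 456976 ≡ 1301
676^4 ≡ 1301^2 = 1692601 ≡ 804
676^8 ≡ 804^2 = 646416 ≡ 186
676^16 ≡ 186^2 = 34596 ≡ 1456
676^32 ≡ 1456^2 = 2119936 ≡ 633
676^64 ≡ 633^2 = 400689 ≡ 1352
676^128 ≡ 1352^2 = 1827904 ≡ 233
676^256 ≡ 233^2 = 54289 ≡ 1265
676^512 ≡ 1265^2 = 1600225 ≡ 1220
632 = 512 + 64 + 32 + 16 + 8, so 676^632 ≡ 1220·1352·633·1456·186 ≡ 1653 (mod 1657)
305·1653 = 504165 ≡ 437 (mod 1657)
437 ≡ 437 (mod 1657); signature holds.

valid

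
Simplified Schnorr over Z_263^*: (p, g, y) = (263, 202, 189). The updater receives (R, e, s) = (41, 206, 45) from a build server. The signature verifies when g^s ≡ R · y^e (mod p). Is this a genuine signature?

g^s mod p:
202^2 = 40804 ≡ 39
202^4 ≡ 39^2 = 1521 ≡ 206
202^8 ≡ 206^2 = 42436 ≡ 93
202^16 ≡ 93^2 = 8649 ≡ 233
202^32 ≡ 233^2 = 54289 ≡ 111
45 = 32 + 8 + 4 + 1, so 202^45 ≡ 111·93·206·202 ≡ 146 (mod 263)
R · y^e mod p:
189^2 = 35721 ≡ 216
189^4 ≡ 216^2 = 46656 ≡ 105
189^8 ≡ 105^2 = 11025 ≡ 242
189^16 ≡ 242^2 = 58564 ≡ 178
189^32 ≡ 178^2 = 31684 ≡ 124
189^64 ≡ 124^2 = 15376 ≡ 122
189^128 ≡ 122^2 = 14884 ≡ 156
206 = 128 + 64 + 8 + 4 + 2, so 189^206 ≡ 156·122·242·105·216 ≡ 196 (mod 263)
41·196 = 8036 ≡ 146 (mod 263)
146 ≡ 146 (mod 263); signature holds.

genuine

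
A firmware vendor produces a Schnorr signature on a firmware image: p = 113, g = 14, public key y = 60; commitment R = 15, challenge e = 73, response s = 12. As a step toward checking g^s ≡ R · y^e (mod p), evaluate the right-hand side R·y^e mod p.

60^2 = 3600 ≡ 97
60^4 ≡ 97^2 = 9409 ≡ 30
60^8 ≡ 30^2 = 900 ≡ 109
60^16 ≡ 109^2 = 11881 ≡ 16
60^32 ≡ 16^2 = 256 ≡ 30
60^64 ≡ 30^2 = 900 ≡ 109
73 = 64 + 8 + 1, so 60^73 ≡ 109·109·60 ≡ 56 (mod 113)
R · y^e ≡ 15·56 = 840 ≡ 49 (mod 113)

49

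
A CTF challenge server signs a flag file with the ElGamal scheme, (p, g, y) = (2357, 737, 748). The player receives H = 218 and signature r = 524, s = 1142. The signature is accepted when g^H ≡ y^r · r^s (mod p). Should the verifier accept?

accept

Left side g^H mod p:
Squares mod 2357: 737^1≡737, 737^2≡1059, 737^4≡1906, 737^8≡699, 737^16≡702, 737^32≡191, 737^64≡1126, 737^128≡2167
218 = 128 + 64 + 16 + 8 + 2, so 737^218 ≡ 2167·1126·702·699·1059 ≡ 113 (mod 2357)
Right side y^r · r^s mod p:
Squares mod 2357: 748^1≡748, 748^2≡895, 748^4≡2002, 748^8≡1104, 748^16≡247, 748^32≡2084, 748^64≡1462, 748^128≡2002, 748^256≡1104, 748^512≡247
524 = 512 + 8 + 4, so 748^524 ≡ 247·1104·2002 ≡ 107 (mod 2357)
Squares mod 2357: 524^1≡524, 524^2≡1164, 524^4≡1978, 524^8≡2221, 524^16≡1997, 524^32≡2322, 524^64≡1225, 524^128≡1573, 524^256≡1836, 524^512≡386, 524^1024≡505
1142 = 1024 + 64 + 32 + 16 + 4 + 2, so 524^1142 ≡ 505·1225·2322·1997·1978·1164 ≡ 2314 (mod 2357)
107·2314 = 247598 ≡ 113 (mod 2357)
113 ≡ 113 (mod 2357), so the signature is genuine.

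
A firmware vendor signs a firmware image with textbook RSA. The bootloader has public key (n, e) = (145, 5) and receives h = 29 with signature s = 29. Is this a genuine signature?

s^2 ≡ 29^2 = 841 ≡ 116
s^4 ≡ 116^2 = 13456 ≡ 116
5 = 4 + 1, so s^5 ≡ 116·29 ≡ 29 (mod 145)
Since 29 equals the digest 29, verification succeeds.

genuine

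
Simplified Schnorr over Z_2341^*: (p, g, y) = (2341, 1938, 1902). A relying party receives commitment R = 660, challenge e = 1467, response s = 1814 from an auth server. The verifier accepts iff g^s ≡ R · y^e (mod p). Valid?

yes

g^s mod p:
Squares mod 2341: 1938^1≡1938, 1938^2≡880, 1938^4≡1870, 1938^8≡1787, 1938^16≡245, 1938^32≡1500, 1938^64≡299, 1938^128≡443, 1938^256≡1946, 1938^512≡1519, 1938^1024≡1476
1814 = 1024 + 512 + 256 + 16 + 4 + 2, so 1938^1814 ≡ 1476·1519·1946·245·1870·880 ≡ 1742 (mod 2341)
R · y^e mod p:
Squares mod 2341: 1902^1≡1902, 1902^2≡759, 1902^4≡195, 1902^8≡569, 1902^16≡703, 1902^32≡258, 1902^64≡1016, 1902^128≡2216, 1902^256≡1579, 1902^512≡76, 1902^1024≡1094
1467 = 1024 + 256 + 128 + 32 + 16 + 8 + 2 + 1, so 1902^1467 ≡ 1094·1579·2216·258·703·569·759·1902 ≡ 634 (mod 2341)
660·634 = 418440 ≡ 1742 (mod 2341)
1742 ≡ 1742 (mod 2341); signature holds.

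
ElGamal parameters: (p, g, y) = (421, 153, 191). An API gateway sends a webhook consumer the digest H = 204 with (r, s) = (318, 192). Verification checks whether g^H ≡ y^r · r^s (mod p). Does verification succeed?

fails

Left side g^H mod p:
153^2 = 23409 ≡ 254
153^4 ≡ 254^2 = 64516 ≡ 103
153^8 ≡ 103^2 = 10609 ≡ 84
153^16 ≡ 84^2 = 7056 ≡ 320
153^32 ≡ 320^2 = 102400 ≡ 97
153^64 ≡ 97^2 = 9409 ≡ 147
153^128 ≡ 147^2 = 21609 ≡ 138
204 = 128 + 64 + 8 + 4, so 153^204 ≡ 138·147·84·103 ≡ 414 (mod 421)
Right side y^r · r^s mod p:
191^2 = 36481 ≡ 275
191^4 ≡ 275^2 = 75625 ≡ 266
191^8 ≡ 266^2 = 70756 ≡ 28
191^16 ≡ 28^2 = 784 ≡ 363
191^32 ≡ 363^2 = 131769 ≡ 417
191^64 ≡ 417^2 = 173889 ≡ 16
191^128 ≡ 16^2 = 256
191^256 ≡ 256^2 = 65536 ≡ 281
318 = 256 + 32 + 16 + 8 + 4 + 2, so 191^318 ≡ 281·417·363·28·266·275 ≡ 321 (mod 421)
318^2 = 101124 ≡ 84
318^4 ≡ 84^2 = 7056 ≡ 320
318^8 ≡ 320^2 = 102400 ≡ 97
318^16 ≡ 97^2 = 9409 ≡ 147
318^32 ≡ 147^2 = 21609 ≡ 138
318^64 ≡ 138^2 = 19044 ≡ 99
318^128 ≡ 99^2 = 9801 ≡ 118
192 = 128 + 64, so 318^192 ≡ 118·99 ≡ 315 (mod 421)
321·315 = 101115 ≡ 75 (mod 421)
414 ≠ 75, so verification fails.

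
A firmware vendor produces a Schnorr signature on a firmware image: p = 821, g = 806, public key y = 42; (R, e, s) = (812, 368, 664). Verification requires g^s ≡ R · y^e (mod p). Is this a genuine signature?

g^s mod p:
Squares mod 821: 806^1≡806, 806^2≡225, 806^4≡544, 806^8≡376, 806^16≡164, 806^32≡624, 806^64≡222, 806^128≡24, 806^256≡576, 806^512≡92
664 = 512 + 128 + 16 + 8, so 806^664 ≡ 92·24·164·376 ≡ 293 (mod 821)
R · y^e mod p:
Squares mod 821: 42^1≡42, 42^2≡122, 42^4≡106, 42^8≡563, 42^16≡63, 42^32≡685, 42^64≡434, 42^128≡347, 42^256≡543
368 = 256 + 64 + 32 + 16, so 42^368 ≡ 543·434·685·63 ≡ 606 (mod 821)
812·606 = 492072 ≡ 293 (mod 821)
293 ≡ 293 (mod 821); signature holds.

genuine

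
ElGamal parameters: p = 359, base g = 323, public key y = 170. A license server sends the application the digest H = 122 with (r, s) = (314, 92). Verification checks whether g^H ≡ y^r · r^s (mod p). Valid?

no

Left side g^H mod p:
323^2 = 104329 ≡ 219
323^4 ≡ 219^2 = 47961 ≡ 214
323^8 ≡ 214^2 = 45796 ≡ 203
323^16 ≡ 203^2 = 41209 ≡ 283
323^32 ≡ 283^2 = 80089 ≡ 32
323^64 ≡ 32^2 = 1024 ≡ 306
122 = 64 + 32 + 16 + 8 + 2, so 323^122 ≡ 306·32·283·203·219 ≡ 192 (mod 359)
Right side y^r · r^s mod p:
170^2 = 28900 ≡ 180
170^4 ≡ 180^2 = 32400 ≡ 90
170^8 ≡ 90^2 = 8100 ≡ 202
170^16 ≡ 202^2 = 40804 ≡ 237
170^32 ≡ 237^2 = 56169 ≡ 165
170^64 ≡ 165^2 = 27225 ≡ 300
170^128 ≡ 300^2 = 90000 ≡ 250
170^256 ≡ 250^2 = 62500 ≡ 34
314 = 256 + 32 + 16 + 8 + 2, so 170^314 ≡ 34·165·237·202·180 ≡ 107 (mod 359)
314^2 = 98596 ≡ 230
314^4 ≡ 230^2 = 52900 ≡ 127
314^8 ≡ 127^2 = 16129 ≡ 333
314^16 ≡ 333^2 = 110889 ≡ 317
314^32 ≡ 317^2 = 100489 ≡ 328
314^64 ≡ 328^2 = 107584 ≡ 243
92 = 64 + 16 + 8 + 4, so 314^92 ≡ 243·317·333·127 ≡ 164 (mod 359)
107·164 = 17548 ≡ 316 (mod 359)
192 ≠ 316, so verification fails.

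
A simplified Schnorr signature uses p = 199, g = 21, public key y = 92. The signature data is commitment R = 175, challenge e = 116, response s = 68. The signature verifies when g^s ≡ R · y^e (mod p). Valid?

g^s mod p:
21^2 = 441 ≡ 43
21^4 ≡ 43^2 = 1849 ≡ 58
21^8 ≡ 58^2 = 3364 ≡ 180
21^16 ≡ 180^2 = 32400 ≡ 162
21^32 ≡ 162^2 = 26244 ≡ 175
21^64 ≡ 175^2 = 30625 ≡ 178
68 = 64 + 4, so 21^68 ≡ 178·58 ≡ 175 (mod 199)
R · y^e mod p:
92^2 = 8464 ≡ 106
92^4 ≡ 106^2 = 11236 ≡ 92
92^8 ≡ 92^2 = 8464 ≡ 106
92^16 ≡ 106^2 = 11236 ≡ 92
92^32 ≡ 92^2 = 8464 ≡ 106
92^64 ≡ 106^2 = 11236 ≡ 92
116 = 64 + 32 + 16 + 4, so 92^116 ≡ 92·106·92·92 ≡ 106 (mod 199)
175·106 = 18550 ≡ 43 (mod 199)
175 ≠ 43; the check fails.

no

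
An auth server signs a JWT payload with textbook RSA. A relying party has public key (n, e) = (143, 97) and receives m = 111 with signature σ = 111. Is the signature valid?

Squares mod 143: σ^1≡111, σ^2≡23, σ^4≡100, σ^8≡133, σ^16≡100, σ^32≡133, σ^64≡100
97 = 64 + 32 + 1, so σ^97 ≡ 100·133·111 ≡ 111 (mod 143)
σ^97 mod 143 = 111 matches m.

valid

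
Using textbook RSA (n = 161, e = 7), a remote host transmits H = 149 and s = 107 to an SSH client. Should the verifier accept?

accept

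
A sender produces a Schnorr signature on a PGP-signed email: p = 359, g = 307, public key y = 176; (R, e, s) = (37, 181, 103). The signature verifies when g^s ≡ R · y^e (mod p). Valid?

yes

g^s mod p:
Squares mod 359: 307^1≡307, 307^2≡191, 307^4≡222, 307^8≡101, 307^16≡149, 307^32≡302, 307^64≡18
103 = 64 + 32 + 4 + 2 + 1, so 307^103 ≡ 18·302·222·191·307 ≡ 184 (mod 359)
R · y^e mod p:
Squares mod 359: 176^1≡176, 176^2≡102, 176^4≡352, 176^8≡49, 176^16≡247, 176^32≡338, 176^64≡82, 176^128≡262
181 = 128 + 32 + 16 + 4 + 1, so 176^181 ≡ 262·338·247·352·176 ≡ 102 (mod 359)
37·102 = 3774 ≡ 184 (mod 359)
184 ≡ 184 (mod 359); signature holds.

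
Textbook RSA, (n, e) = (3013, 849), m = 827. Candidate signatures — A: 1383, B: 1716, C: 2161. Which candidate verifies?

C

Candidate A: Squares mod 3013: 1383^1≡1383, 1383^2≡2447, 1383^4≡978, 1383^8≡1363, 1383^16≡1761, 1383^32≡744, 1383^64≡2157, 1383^128≡577, 1383^256≡1499, 1383^512≡2316; 849 = 512 + 256 + 64 + 16 + 1, so 1383^849 ≡ 2316·1499·2157·1761·1383 ≡ 1642 (mod 3013)
Candidate B: Squares mod 3013: 1716^1≡1716, 1716^2≡955, 1716^4≡2099, 1716^8≡795, 1716^16≡2308, 1716^32≡2893, 1716^64≡2348, 1716^128≡2327, 1716^256≡568, 1716^512≡233; 849 = 512 + 256 + 64 + 16 + 1, so 1716^849 ≡ 233·568·2348·2308·1716 ≡ 1575 (mod 3013)
Candidate C: Squares mod 3013: 2161^1≡2161, 2161^2≡2784, 2161^4≡1220, 2161^8≡2991, 2161^16≡484, 2161^32≡2255, 2161^64≡2094, 2161^128≡921, 2161^256≡1588, 2161^512≡2876; 849 = 512 + 256 + 64 + 16 + 1, so 2161^849 ≡ 2876·1588·2094·484·2161 ≡ 827 (mod 3013)
  → matches m = 827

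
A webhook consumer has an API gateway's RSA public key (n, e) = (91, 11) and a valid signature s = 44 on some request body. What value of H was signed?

60

s^2 ≡ 44^2 = 1936 ≡ 25
s^4 ≡ 25^2 = 625 ≡ 79
s^8 ≡ 79^2 = 6241 ≡ 53
11 = 8 + 2 + 1, so s^11 ≡ 53·25·44 ≡ 60 (mod 91)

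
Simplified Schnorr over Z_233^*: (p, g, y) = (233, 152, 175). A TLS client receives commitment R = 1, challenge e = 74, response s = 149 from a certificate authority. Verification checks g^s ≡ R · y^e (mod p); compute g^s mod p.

204

152^2 = 23104 ≡ 37
152^4 ≡ 37^2 = 1369 ≡ 204
152^8 ≡ 204^2 = 41616 ≡ 142
152^16 ≡ 142^2 = 20164 ≡ 126
152^32 ≡ 126^2 = 15876 ≡ 32
152^64 ≡ 32^2 = 1024 ≡ 92
152^128 ≡ 92^2 = 8464 ≡ 76
149 = 128 + 16 + 4 + 1, so 152^149 ≡ 76·126·204·152 ≡ 204 (mod 233)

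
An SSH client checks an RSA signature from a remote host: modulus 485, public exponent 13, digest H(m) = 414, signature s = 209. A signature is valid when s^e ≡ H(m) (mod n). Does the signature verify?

Squares mod 485: s^1≡209, s^2≡31, s^4≡476, s^8≡81
13 = 8 + 4 + 1, so s^13 ≡ 81·476·209 ≡ 414 (mod 485)
s^13 mod 485 = 414 matches H(m).

verifies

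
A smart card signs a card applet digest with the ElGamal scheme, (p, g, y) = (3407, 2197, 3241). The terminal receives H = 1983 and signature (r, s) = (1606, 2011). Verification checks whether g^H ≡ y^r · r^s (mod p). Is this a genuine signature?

genuine

Left side g^H mod p:
2197^2 = 4826809 ≡ 2497
2197^4 ≡ 2497^2 = 6235009 ≡ 199
2197^8 ≡ 199^2 = 39601 ≡ 2124
2197^16 ≡ 2124^2 = 4511376 ≡ 508
2197^32 ≡ 508^2 = 258064 ≡ 2539
2197^64 ≡ 2539^2 = 6446521 ≡ 477
2197^128 ≡ 477^2 = 227529 ≡ 2667
2197^256 ≡ 2667^2 = 7112889 ≡ 2480
2197^512 ≡ 2480^2 = 6150400 ≡ 765
2197^1024 ≡ 765^2 = 585225 ≡ 2628
1983 = 1024 + 512 + 256 + 128 + 32 + 16 + 8 + 4 + 2 + 1, so 2197^1983 ≡ 2628·765·2480·2667·2539·508·2124·199·2497·2197 ≡ 1476 (mod 3407)
Right side y^r · r^s mod p:
3241^2 = 10504081 ≡ 300
3241^4 ≡ 300^2 = 90000 ≡ 1418
3241^8 ≡ 1418^2 = 2010724 ≡ 594
3241^16 ≡ 594^2 = 352836 ≡ 1915
3241^32 ≡ 1915^2 = 3667225 ≡ 1293
3241^64 ≡ 1293^2 = 1671849 ≡ 2419
3241^128 ≡ 2419^2 = 5851561 ≡ 1742
3241^256 ≡ 1742^2 = 3034564 ≡ 2334
3241^512 ≡ 2334^2 = 5447556 ≡ 3170
3241^1024 ≡ 3170^2 = 10048900 ≡ 1657
1606 = 1024 + 512 + 64 + 4 + 2, so 3241^1606 ≡ 1657·3170·2419·1418·300 ≡ 2661 (mod 3407)
1606^2 = 2579236 ≡ 137
1606^4 ≡ 137^2 = 18769 ≡ 1734
1606^8 ≡ 1734^2 = 3006756 ≡ 1782
1606^16 ≡ 1782^2 = 3175524 ≡ 200
1606^32 ≡ 200^2 = 40000 ≡ 2523
1606^64 ≡ 2523^2 = 6365529 ≡ 1253
1606^128 ≡ 1253^2 = 1570009 ≡ 2789
1606^256 ≡ 2789^2 = 7778521 ≡ 340
1606^512 ≡ 340^2 = 115600 ≡ 3169
1606^1024 ≡ 3169^2 = 10042561 ≡ 2132
2011 = 1024 + 512 + 256 + 128 + 64 + 16 + 8 + 2 + 1, so 1606^2011 ≡ 2132·3169·340·2789·1253·200·1782·137·1606 ≡ 3131 (mod 3407)
2661·3131 = 8331591 ≡ 1476 (mod 3407)
1476 ≡ 1476 (mod 3407), so the signature is genuine.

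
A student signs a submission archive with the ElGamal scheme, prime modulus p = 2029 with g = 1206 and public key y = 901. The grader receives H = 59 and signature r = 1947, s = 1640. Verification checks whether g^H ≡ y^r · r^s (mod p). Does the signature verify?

verifies

Left side g^H mod p:
1206^2 = 1454436 ≡ 1672
1206^4 ≡ 1672^2 = 2795584 ≡ 1651
1206^8 ≡ 1651^2 = 2725801 ≡ 854
1206^16 ≡ 854^2 = 729316 ≡ 905
1206^32 ≡ 905^2 = 819025 ≡ 1338
59 = 32 + 16 + 8 + 2 + 1, so 1206^59 ≡ 1338·905·854·1672·1206 ≡ 1085 (mod 2029)
Right side y^r · r^s mod p:
901^2 = 811801 ≡ 201
901^4 ≡ 201^2 = 40401 ≡ 1850
901^8 ≡ 1850^2 = 3422500 ≡ 1606
901^16 ≡ 1606^2 = 2579236 ≡ 377
901^32 ≡ 377^2 = 142129 ≡ 99
901^64 ≡ 99^2 = 9801 ≡ 1685
901^128 ≡ 1685^2 = 2839225 ≡ 654
901^256 ≡ 654^2 = 427716 ≡ 1626
901^512 ≡ 1626^2 = 2643876 ≡ 89
901^1024 ≡ 89^2 = 7921 ≡ 1834
1947 = 1024 + 512 + 256 + 128 + 16 + 8 + 2 + 1, so 901^1947 ≡ 1834·89·1626·654·377·1606·201·901 ≡ 1941 (mod 2029)
1947^2 = 3790809 ≡ 637
1947^4 ≡ 637^2 = 405769 ≡ 1998
1947^8 ≡ 1998^2 = 3992004 ≡ 961
1947^16 ≡ 961^2 = 923521 ≡ 326
1947^32 ≡ 326^2 = 106276 ≡ 768
1947^64 ≡ 768^2 = 589824 ≡ 1414
1947^128 ≡ 1414^2 = 1999396 ≡ 831
1947^256 ≡ 831^2 = 690561 ≡ 701
1947^512 ≡ 701^2 = 491401 ≡ 383
1947^1024 ≡ 383^2 = 146689 ≡ 601
1640 = 1024 + 512 + 64 + 32 + 8, so 1947^1640 ≡ 601·383·1414·768·961 ≡ 933 (mod 2029)
1941·933 = 1810953 ≡ 1085 (mod 2029)
1085 ≡ 1085 (mod 2029), so the signature is genuine.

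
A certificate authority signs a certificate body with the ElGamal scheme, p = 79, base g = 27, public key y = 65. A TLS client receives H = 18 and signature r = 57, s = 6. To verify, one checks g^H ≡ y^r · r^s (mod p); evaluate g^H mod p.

27^2 = 729 ≡ 18
27^4 ≡ 18^2 = 324 ≡ 8
27^8 ≡ 8^2 = 64
27^16 ≡ 64^2 = 4096 ≡ 67
18 = 16 + 2, so 27^18 ≡ 67·18 ≡ 21 (mod 79)

21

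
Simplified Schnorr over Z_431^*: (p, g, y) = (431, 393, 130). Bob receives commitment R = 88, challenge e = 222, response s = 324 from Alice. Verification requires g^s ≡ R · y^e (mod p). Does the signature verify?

verifies

g^s mod p:
393^2 = 154449 ≡ 151
393^4 ≡ 151^2 = 22801 ≡ 389
393^8 ≡ 389^2 = 151321 ≡ 40
393^16 ≡ 40^2 = 1600 ≡ 307
393^32 ≡ 307^2 = 94249 ≡ 291
393^64 ≡ 291^2 = 84681 ≡ 205
393^128 ≡ 205^2 = 42025 ≡ 218
393^256 ≡ 218^2 = 47524 ≡ 114
324 = 256 + 64 + 4, so 393^324 ≡ 114·205·389 ≡ 278 (mod 431)
R · y^e mod p:
130^2 = 16900 ≡ 91
130^4 ≡ 91^2 = 8281 ≡ 92
130^8 ≡ 92^2 = 8464 ≡ 275
130^16 ≡ 275^2 = 75625 ≡ 200
130^32 ≡ 200^2 = 40000 ≡ 348
130^64 ≡ 348^2 = 121104 ≡ 424
130^128 ≡ 424^2 = 179776 ≡ 49
222 = 128 + 64 + 16 + 8 + 4 + 2, so 130^222 ≡ 49·424·200·275·92·91 ≡ 346 (mod 431)
88·346 = 30448 ≡ 278 (mod 431)
278 ≡ 278 (mod 431); signature holds.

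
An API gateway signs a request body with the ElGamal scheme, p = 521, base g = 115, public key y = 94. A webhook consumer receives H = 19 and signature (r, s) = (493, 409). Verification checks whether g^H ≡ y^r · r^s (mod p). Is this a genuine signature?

genuine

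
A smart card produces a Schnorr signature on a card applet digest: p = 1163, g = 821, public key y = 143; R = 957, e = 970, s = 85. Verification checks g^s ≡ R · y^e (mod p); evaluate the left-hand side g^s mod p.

329

821^2 = 674041 ≡ 664
821^4 ≡ 664^2 = 440896 ≡ 119
821^8 ≡ 119^2 = 14161 ≡ 205
821^16 ≡ 205^2 = 42025 ≡ 157
821^32 ≡ 157^2 = 24649 ≡ 226
821^64 ≡ 226^2 = 51076 ≡ 1067
85 = 64 + 16 + 4 + 1, so 821^85 ≡ 1067·157·119·821 ≡ 329 (mod 1163)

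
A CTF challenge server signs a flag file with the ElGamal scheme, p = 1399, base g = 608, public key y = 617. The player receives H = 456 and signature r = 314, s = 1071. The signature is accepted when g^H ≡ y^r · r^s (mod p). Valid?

no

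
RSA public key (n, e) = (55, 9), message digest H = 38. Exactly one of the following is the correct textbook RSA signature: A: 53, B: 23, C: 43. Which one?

A

Candidate A: Squares mod 55: 53^1≡53, 53^2≡4, 53^4≡16, 53^8≡36; 9 = 8 + 1, so 53^9 ≡ 36·53 ≡ 38 (mod 55)
  → matches H = 38
Candidate B: Squares mod 55: 23^1≡23, 23^2≡34, 23^4≡1, 23^8≡1; 9 = 8 + 1, so 23^9 ≡ 1·23 ≡ 23 (mod 55)
Candidate C: Squares mod 55: 43^1≡43, 43^2≡34, 43^4≡1, 43^8≡1; 9 = 8 + 1, so 43^9 ≡ 1·43 ≡ 43 (mod 55)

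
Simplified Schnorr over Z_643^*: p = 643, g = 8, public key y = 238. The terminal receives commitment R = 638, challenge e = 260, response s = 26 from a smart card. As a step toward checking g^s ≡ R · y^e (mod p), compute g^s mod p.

143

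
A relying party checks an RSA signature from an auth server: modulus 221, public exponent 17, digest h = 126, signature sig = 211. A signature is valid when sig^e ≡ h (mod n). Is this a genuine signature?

sig^2 ≡ 211^2 = 44521 ≡ 100
sig^4 ≡ 100^2 = 10000 ≡ 55
sig^8 ≡ 55^2 = 3025 ≡ 152
sig^16 ≡ 152^2 = 23104 ≡ 120
17 = 16 + 1, so sig^17 ≡ 120·211 ≡ 126 (mod 221)
Since 126 equals the digest 126, verification succeeds.

genuine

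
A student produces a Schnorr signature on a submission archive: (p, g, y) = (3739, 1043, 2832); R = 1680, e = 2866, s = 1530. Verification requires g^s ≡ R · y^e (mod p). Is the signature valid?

invalid

g^s mod p:
1043^2 = 1087849 ≡ 3539
1043^4 ≡ 3539^2 = 12524521 ≡ 2610
1043^8 ≡ 2610^2 = 6812100 ≡ 3381
1043^16 ≡ 3381^2 = 11431161 ≡ 1038
1043^32 ≡ 1038^2 = 1077444 ≡ 612
1043^64 ≡ 612^2 = 374544 ≡ 644
1043^128 ≡ 644^2 = 414736 ≡ 3446
1043^256 ≡ 3446^2 = 11874916 ≡ 3591
1043^512 ≡ 3591^2 = 12895281 ≡ 3209
1043^1024 ≡ 3209^2 = 10297681 ≡ 475
1530 = 1024 + 256 + 128 + 64 + 32 + 16 + 8 + 2, so 1043^1530 ≡ 475·3591·3446·644·612·1038·3381·3539 ≡ 980 (mod 3739)
R · y^e mod p:
2832^2 = 8020224 ≡ 69
2832^4 ≡ 69^2 = 4761 ≡ 1022
2832^8 ≡ 1022^2 = 1044484 ≡ 1303
2832^16 ≡ 1303^2 = 1697809 ≡ 303
2832^32 ≡ 303^2 = 91809 ≡ 2073
2832^64 ≡ 2073^2 = 4297329 ≡ 1218
2832^128 ≡ 1218^2 = 1483524 ≡ 2880
2832^256 ≡ 2880^2 = 8294400 ≡ 1298
2832^512 ≡ 1298^2 = 1684804 ≡ 2254
2832^1024 ≡ 2254^2 = 5080516 ≡ 2954
2832^2048 ≡ 2954^2 = 8726116 ≡ 3029
2866 = 2048 + 512 + 256 + 32 + 16 + 2, so 2832^2866 ≡ 3029·2254·1298·2073·303·69 ≡ 1070 (mod 3739)
1680·1070 = 1797600 ≡ 2880 (mod 3739)
980 ≠ 2880; the check fails.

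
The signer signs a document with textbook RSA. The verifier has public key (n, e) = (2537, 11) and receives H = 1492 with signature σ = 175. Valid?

yes

σ^2 ≡ 175^2 = 30625 ≡ 181
σ^4 ≡ 181^2 = 32761 ≡ 2317
σ^8 ≡ 2317^2 = 5368489 ≡ 197
11 = 8 + 2 + 1, so σ^11 ≡ 197·181·175 ≡ 1492 (mod 2537)
σ^11 mod 2537 = 1492 matches H.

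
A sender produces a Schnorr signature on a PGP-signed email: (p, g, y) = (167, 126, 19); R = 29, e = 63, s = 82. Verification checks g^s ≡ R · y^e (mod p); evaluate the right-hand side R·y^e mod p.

57

19^2 = 361 ≡ 27
19^4 ≡ 27^2 = 729 ≡ 61
19^8 ≡ 61^2 = 3721 ≡ 47
19^16 ≡ 47^2 = 2209 ≡ 38
19^32 ≡ 38^2 = 1444 ≡ 108
63 = 32 + 16 + 8 + 4 + 2 + 1, so 19^63 ≡ 108·38·47·61·27·19 ≡ 25 (mod 167)
R · y^e ≡ 29·25 = 725 ≡ 57 (mod 167)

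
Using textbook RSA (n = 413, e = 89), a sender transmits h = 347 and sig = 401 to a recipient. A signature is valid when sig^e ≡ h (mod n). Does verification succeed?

fails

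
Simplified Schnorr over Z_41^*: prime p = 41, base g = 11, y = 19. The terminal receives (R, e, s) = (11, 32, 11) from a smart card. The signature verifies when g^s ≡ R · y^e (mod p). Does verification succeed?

g^s mod p:
11^2 = 121 ≡ 39
11^4 ≡ 39^2 = 1521 ≡ 4
11^8 ≡ 4^2 = 16
11 = 8 + 2 + 1, so 11^11 ≡ 16·39·11 ≡ 17 (mod 41)
R · y^e mod p:
19^2 = 361 ≡ 33
19^4 ≡ 33^2 = 1089 ≡ 23
19^8 ≡ 23^2 = 529 ≡ 37
19^16 ≡ 37^2 = 1369 ≡ 16
19^32 ≡ 16^2 = 256 ≡ 10
11·10 = 110 ≡ 28 (mod 41)
17 ≠ 28; the check fails.

fails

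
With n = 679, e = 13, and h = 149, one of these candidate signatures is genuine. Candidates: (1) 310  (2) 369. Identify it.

1

Candidate 1: Squares mod 679: 310^1≡310, 310^2≡361, 310^4≡632, 310^8≡172; 13 = 8 + 4 + 1, so 310^13 ≡ 172·632·310 ≡ 149 (mod 679)
  → matches h = 149
Candidate 2: Squares mod 679: 369^1≡369, 369^2≡361, 369^4≡632, 369^8≡172; 13 = 8 + 4 + 1, so 369^13 ≡ 172·632·369 ≡ 530 (mod 679)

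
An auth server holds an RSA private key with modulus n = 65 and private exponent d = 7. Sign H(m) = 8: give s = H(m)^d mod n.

57

Squares mod 65: (H(m))^1≡8, (H(m))^2≡64, (H(m))^4≡1
7 = 4 + 2 + 1, so (H(m))^7 ≡ 1·64·8 ≡ 57 (mod 65)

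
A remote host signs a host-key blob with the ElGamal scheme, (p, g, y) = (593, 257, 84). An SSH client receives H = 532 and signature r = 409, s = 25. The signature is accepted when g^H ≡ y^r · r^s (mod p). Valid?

Left side g^H mod p:
257^532 mod 593 = 42
Right side y^r · r^s mod p:
84^409 mod 593 = 124
409^25 mod 593 = 285
124·285 = 35340 ≡ 353 (mod 593)
42 ≠ 353, so verification fails.

no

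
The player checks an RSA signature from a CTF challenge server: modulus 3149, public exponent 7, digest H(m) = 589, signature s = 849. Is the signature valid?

s^2 ≡ 849^2 = 720801 ≡ 2829
s^4 ≡ 2829^2 = 8003241 ≡ 1632
7 = 4 + 2 + 1, so s^7 ≡ 1632·2829·849 ≡ 589 (mod 3149)
s^7 mod 3149 = 589 matches H(m).

valid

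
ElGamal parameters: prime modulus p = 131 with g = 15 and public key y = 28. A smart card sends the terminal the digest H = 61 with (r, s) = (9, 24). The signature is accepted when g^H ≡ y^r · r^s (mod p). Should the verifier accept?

Left side g^H mod p:
Squares mod 131: 15^1≡15, 15^2≡94, 15^4≡59, 15^8≡75, 15^16≡123, 15^32≡64
61 = 32 + 16 + 8 + 4 + 1, so 15^61 ≡ 64·123·75·59·15 ≡ 20 (mod 131)
Right side y^r · r^s mod p:
Squares mod 131: 28^1≡28, 28^2≡129, 28^4≡4, 28^8≡16
9 = 8 + 1, so 28^9 ≡ 16·28 ≡ 55 (mod 131)
Squares mod 131: 9^1≡9, 9^2≡81, 9^4≡11, 9^8≡121, 9^16≡100
24 = 16 + 8, so 9^24 ≡ 100·121 ≡ 48 (mod 131)
55·48 = 2640 ≡ 20 (mod 131)
20 ≡ 20 (mod 131), so the signature is genuine.

accept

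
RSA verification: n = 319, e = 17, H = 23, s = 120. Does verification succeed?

Squares mod 319: s^1≡120, s^2≡45, s^4≡111, s^8≡199, s^16≡45
17 = 16 + 1, so s^17 ≡ 45·120 ≡ 296 (mod 319)
The recovered value 296 does not match the digest 23.

fails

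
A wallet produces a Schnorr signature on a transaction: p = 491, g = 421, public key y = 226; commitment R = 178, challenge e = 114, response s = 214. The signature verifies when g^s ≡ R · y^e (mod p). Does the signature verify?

g^s mod p:
421^214 mod 491 = 302
R · y^e mod p:
226^114 mod 491 = 232
178·232 = 41296 ≡ 52 (mod 491)
302 ≠ 52; the check fails.

does not verify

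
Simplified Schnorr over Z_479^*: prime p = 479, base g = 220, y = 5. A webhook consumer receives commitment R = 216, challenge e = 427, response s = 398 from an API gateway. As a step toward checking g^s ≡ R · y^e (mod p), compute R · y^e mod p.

375

5^2 = 25
5^4 ≡ 25^2 = 625 ≡ 146
5^8 ≡ 146^2 = 21316 ≡ 240
5^16 ≡ 240^2 = 57600 ≡ 120
5^32 ≡ 120^2 = 14400 ≡ 30
5^64 ≡ 30^2 = 900 ≡ 421
5^128 ≡ 421^2 = 177241 ≡ 11
5^256 ≡ 11^2 = 121
427 = 256 + 128 + 32 + 8 + 2 + 1, so 5^427 ≡ 121·11·30·240·25·5 ≡ 35 (mod 479)
R · y^e ≡ 216·35 = 7560 ≡ 375 (mod 479)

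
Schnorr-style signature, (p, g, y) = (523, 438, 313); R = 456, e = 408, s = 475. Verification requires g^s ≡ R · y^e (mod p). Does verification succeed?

fails

g^s mod p:
438^2 = 191844 ≡ 426
438^4 ≡ 426^2 = 181476 ≡ 518
438^8 ≡ 518^2 = 268324 ≡ 25
438^16 ≡ 25^2 = 625 ≡ 102
438^32 ≡ 102^2 = 10404 ≡ 467
438^64 ≡ 467^2 = 218089 ≡ 521
438^128 ≡ 521^2 = 271441 ≡ 4
438^256 ≡ 4^2 = 16
475 = 256 + 128 + 64 + 16 + 8 + 2 + 1, so 438^475 ≡ 16·4·521·102·25·426·438 ≡ 151 (mod 523)
R · y^e mod p:
313^2 = 97969 ≡ 168
313^4 ≡ 168^2 = 28224 ≡ 505
313^8 ≡ 505^2 = 255025 ≡ 324
313^16 ≡ 324^2 = 104976 ≡ 376
313^32 ≡ 376^2 = 141376 ≡ 166
313^64 ≡ 166^2 = 27556 ≡ 360
313^128 ≡ 360^2 = 129600 ≡ 419
313^256 ≡ 419^2 = 175561 ≡ 356
408 = 256 + 128 + 16 + 8, so 313^408 ≡ 356·419·376·324 ≡ 369 (mod 523)
456·369 = 168264 ≡ 381 (mod 523)
151 ≠ 381; the check fails.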